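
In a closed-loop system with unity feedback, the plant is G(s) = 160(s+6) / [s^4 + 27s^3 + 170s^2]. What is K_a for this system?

96/17

The denominator has no term below 170s^2 — 2 poles at s=0, type 2.
K_a = lim_{s→0} s^2·G(s) = 160·6 / 170 = 96/17.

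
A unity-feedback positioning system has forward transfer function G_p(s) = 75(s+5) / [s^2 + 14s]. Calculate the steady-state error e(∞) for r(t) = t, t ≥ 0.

14/375

The denominator has no term below 14s — 1 pole at s=0, type 1.
K_v = lim_{s→0} s·G_p(s) = 75·5 / 14 = 375/14.
e_ss = 1/K_v = 1/(375/14) = 14/375.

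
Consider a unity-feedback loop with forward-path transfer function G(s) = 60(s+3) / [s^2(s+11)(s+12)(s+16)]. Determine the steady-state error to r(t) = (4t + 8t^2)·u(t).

Two free integrators in G(s): this is a type 2 system. Taking each input component in turn:
  • 4t: tracked with zero error.
  • 8t^2: e_ss = 16/K_a with K_a=15/176 → 2816/15.
Total e_ss = 2816/15.

2816/15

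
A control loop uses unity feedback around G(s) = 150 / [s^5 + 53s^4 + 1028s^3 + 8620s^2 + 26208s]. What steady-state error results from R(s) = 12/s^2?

2096.64

The denominator has no term below 26208s — 1 pole at s=0, type 1.
K_v = lim_{s→0} s·G(s) = 150 / 26208 = 25/4368.
e_ss = 12/K_v = 12/(25/4368) = 2096.64.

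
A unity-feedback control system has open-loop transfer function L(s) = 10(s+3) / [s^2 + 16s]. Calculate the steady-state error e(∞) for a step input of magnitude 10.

Lowest-order denominator term is 16s, so the open loop has 1 pole at the origin → type 1 system.
K_p = ∞ for a type-1 system; e_ss to a step is zero.

0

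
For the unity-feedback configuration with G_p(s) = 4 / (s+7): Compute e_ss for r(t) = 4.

G_p(s) has no factors of s in the denominator, so the system is type 0.
K_p = lim_{s→0} G_p(s) = 4 / (7) = 4/7.
e_ss = 4/(1 + K_p) = 4/(11/7) = 28/11.

28/11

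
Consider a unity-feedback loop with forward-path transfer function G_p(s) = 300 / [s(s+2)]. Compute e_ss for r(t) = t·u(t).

The open loop has one pole at the origin → type 1 system.
K_v = lim_{s→0} s·G_p(s) = 300 / (2) = 150.
e_ss = 1/K_v = 1/150.

1/150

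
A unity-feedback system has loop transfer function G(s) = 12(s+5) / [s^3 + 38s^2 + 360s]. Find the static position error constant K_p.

K_p = lim_{s→0} G(s); with 1 pole at the origin the limit diverges, so K_p = ∞.

infinity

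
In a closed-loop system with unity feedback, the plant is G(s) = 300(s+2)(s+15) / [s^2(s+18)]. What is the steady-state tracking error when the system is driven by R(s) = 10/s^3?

Two free integrators in G(s): this is a type 2 system.
K_a = lim_{s→0} s^2·G(s) = 300·2·15 / (18) = 500.
r(t) = 5t^2 gives R(s) = 10/s^3.
e_ss = 10/K_a = 10/500 = 0.02.

0.02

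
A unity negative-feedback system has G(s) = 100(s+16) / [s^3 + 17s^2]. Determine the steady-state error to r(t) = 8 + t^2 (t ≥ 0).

Factoring s^2 from the denominator leaves a polynomial with constant term 17, so the system is type 2. Treating each term separately:
  • 8: tracked with zero error.
  • t^2: e_ss = 2/K_a with K_a=1600/17 → 17/800.
Total e_ss = 17/800.

17/800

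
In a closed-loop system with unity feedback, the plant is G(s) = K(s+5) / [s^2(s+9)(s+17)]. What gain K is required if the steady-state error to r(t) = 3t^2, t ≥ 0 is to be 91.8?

System type = 2 (two poles at s=0).
K_a = lim_{s→0} s^2·G(s) = K·5 / (9·17) = (5/153)·K.
e_ss = 6/K_a = 91.8 ⇒ K_a = 10/153 ⇒ K = (10/153)/(5/153) = 2.

2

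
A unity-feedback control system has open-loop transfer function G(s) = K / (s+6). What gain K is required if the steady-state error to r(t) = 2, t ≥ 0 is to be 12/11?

5

No free integrators in G(s): this is a type 0 system.
K_p = lim_{s→0} G(s) = K / (6) = (1/6)·K.
e_ss = 2/(1 + K_p) = 12/11 ⇒ 1 + (1/6)·K = 11/6 ⇒ K = 5.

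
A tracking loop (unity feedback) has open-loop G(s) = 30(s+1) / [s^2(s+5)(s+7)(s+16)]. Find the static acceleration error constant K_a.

3/56

G(s) has two factors of s in the denominator, so the system is type 2.
K_a = lim_{s→0} s^2·G(s) = 30·1 / (5·7·16) = 3/56.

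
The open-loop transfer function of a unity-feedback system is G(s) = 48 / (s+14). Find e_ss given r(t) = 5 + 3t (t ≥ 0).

The open loop has no poles at the origin → type 0 system. Treating each term separately:
  • 5: e_ss = 5/(1+K_p) with K_p=24/7 → 35/31.
  • 3t: a type-0 system cannot track it, e_ss → ∞.
The unbounded component dominates.

infinity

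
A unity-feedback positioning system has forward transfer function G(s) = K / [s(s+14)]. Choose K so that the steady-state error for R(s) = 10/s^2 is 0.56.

The open loop has one pole at the origin → type 1 system.
K_v = lim_{s→0} s·G(s) = K / (14) = (1/14)·K.
e_ss = 10/K_v = 0.56 ⇒ K_v = 125/7 ⇒ K = (125/7)/(1/14) = 250.

250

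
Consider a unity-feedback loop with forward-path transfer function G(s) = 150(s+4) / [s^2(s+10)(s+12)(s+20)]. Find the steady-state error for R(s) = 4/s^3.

16

The open loop has two poles at the origin → type 2 system.
K_a = lim_{s→0} s^2·G(s) = 150·4 / (10·12·20) = 0.25.
r(t) = 2t^2 gives R(s) = 4/s^3.
e_ss = 4/K_a = 4/0.25 = 16.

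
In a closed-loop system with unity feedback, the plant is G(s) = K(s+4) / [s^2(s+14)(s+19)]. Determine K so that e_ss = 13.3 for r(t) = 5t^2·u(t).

Two free integrators in G(s): this is a type 2 system.
K_a = lim_{s→0} s^2·G(s) = K·4 / (14·19) = (2/133)·K.
e_ss = 10/K_a = 13.3 ⇒ K_a = 100/133 ⇒ K = (100/133)/(2/133) = 50.

50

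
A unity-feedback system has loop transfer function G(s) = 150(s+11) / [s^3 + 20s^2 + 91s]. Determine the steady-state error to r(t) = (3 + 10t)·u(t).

91/165

Lowest-order denominator term is 91s, so the open loop has 1 pole at the origin → type 1 system. Taking each input component in turn:
  • 3: tracked with zero error.
  • 10t: e_ss = 10/K_v with K_v=1650/91 → 91/165.
Total e_ss = 91/165.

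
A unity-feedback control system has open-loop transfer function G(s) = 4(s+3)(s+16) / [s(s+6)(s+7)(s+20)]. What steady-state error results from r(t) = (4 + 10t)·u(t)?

The open loop has one pole at the origin → type 1 system. Taking each input component in turn:
  • 4: tracked with zero error.
  • 10t: e_ss = 10/K_v with K_v=8/35 → 43.75.
Total e_ss = 43.75.

43.75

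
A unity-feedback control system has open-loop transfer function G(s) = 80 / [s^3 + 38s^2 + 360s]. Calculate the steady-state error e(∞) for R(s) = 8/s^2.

Factoring s from the denominator leaves a polynomial with constant term 360, so the system is type 1.
K_v = lim_{s→0} s·G(s) = 80 / 360 = 2/9.
e_ss = 8/K_v = 8/(2/9) = 36.

36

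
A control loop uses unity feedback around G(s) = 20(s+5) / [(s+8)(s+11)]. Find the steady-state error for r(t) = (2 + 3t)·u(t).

G(s) has no factors of s in the denominator, so the system is type 0. Treating each term separately:
  • 2: e_ss = 2/(1+K_p) with K_p=25/22 → 44/47.
  • 3t: a type-0 system cannot track it, e_ss → ∞.
The unbounded component dominates.

infinity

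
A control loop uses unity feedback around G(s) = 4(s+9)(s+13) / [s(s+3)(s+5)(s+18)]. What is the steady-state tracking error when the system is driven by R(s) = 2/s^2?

15/13

The open loop has one pole at the origin → type 1 system.
K_v = lim_{s→0} s·G(s) = 4·9·13 / (3·5·18) = 26/15.
e_ss = 2/K_v = 2/(26/15) = 15/13.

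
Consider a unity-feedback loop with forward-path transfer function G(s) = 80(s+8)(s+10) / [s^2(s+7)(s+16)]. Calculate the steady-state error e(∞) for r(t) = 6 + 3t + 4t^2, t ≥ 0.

0.14

System type = 2 (two poles at s=0). Taking each input component in turn:
  • 6: tracked with zero error.
  • 3t: tracked with zero error.
  • 4t^2: e_ss = 8/K_a with K_a=400/7 → 0.14.
Total e_ss = 0.14.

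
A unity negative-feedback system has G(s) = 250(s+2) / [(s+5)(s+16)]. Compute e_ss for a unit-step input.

4/29

No free integrators in G(s): this is a type 0 system.
K_p = lim_{s→0} G(s) = 250·2 / (5·16) = 6.25.
e_ss = 1/(1 + K_p) = 1/7.25 = 4/29.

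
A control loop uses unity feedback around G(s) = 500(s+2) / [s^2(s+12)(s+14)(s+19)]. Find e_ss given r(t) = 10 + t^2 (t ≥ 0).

System type = 2 (two poles at s=0). By superposition:
  • 10: tracked with zero error.
  • t^2: e_ss = 2/K_a with K_a=125/399 → 6.384.
Total e_ss = 6.384.

6.384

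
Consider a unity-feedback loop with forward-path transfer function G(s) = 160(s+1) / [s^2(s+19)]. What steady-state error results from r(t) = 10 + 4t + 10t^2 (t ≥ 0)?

Two free integrators in G(s): this is a type 2 system. Treating each term separately:
  • 10: tracked with zero error.
  • 4t: tracked with zero error.
  • 10t^2: e_ss = 20/K_a with K_a=160/19 → 2.375.
Total e_ss = 2.375.

2.375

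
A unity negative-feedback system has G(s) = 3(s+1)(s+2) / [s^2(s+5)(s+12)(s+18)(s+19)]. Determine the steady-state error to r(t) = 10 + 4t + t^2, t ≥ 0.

6840

Two free integrators in G(s): this is a type 2 system. By superposition:
  • 10: tracked with zero error.
  • 4t: tracked with zero error.
  • t^2: e_ss = 2/K_a with K_a=1/3420 → 6840.
Total e_ss = 6840.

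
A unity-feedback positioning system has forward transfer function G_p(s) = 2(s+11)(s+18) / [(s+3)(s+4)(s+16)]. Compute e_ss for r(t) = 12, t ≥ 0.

192/49

No free integrators in G_p(s): this is a type 0 system.
K_p = lim_{s→0} G_p(s) = 2·11·18 / (3·4·16) = 2.0625.
e_ss = 12/(1 + K_p) = 12/3.0625 = 192/49.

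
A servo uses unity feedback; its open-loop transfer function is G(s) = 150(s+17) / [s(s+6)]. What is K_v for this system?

425

The open loop has one pole at the origin → type 1 system.
K_v = lim_{s→0} s·G(s) = 150·17 / (6) = 425.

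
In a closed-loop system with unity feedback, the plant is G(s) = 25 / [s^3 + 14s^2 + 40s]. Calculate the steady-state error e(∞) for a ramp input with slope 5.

8

The denominator has no term below 40s — 1 pole at s=0, type 1.
K_v = lim_{s→0} s·G(s) = 25 / 40 = 0.625.
e_ss = 5/K_v = 5/0.625 = 8.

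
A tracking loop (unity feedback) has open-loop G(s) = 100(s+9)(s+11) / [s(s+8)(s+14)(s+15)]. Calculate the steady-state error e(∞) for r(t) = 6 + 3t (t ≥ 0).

One free integrator in G(s): this is a type 1 system. By superposition:
  • 6: tracked with zero error.
  • 3t: e_ss = 3/K_v with K_v=165/28 → 28/55.
Total e_ss = 28/55.

28/55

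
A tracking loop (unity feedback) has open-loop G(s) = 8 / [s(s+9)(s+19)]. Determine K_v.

One free integrator in G(s): this is a type 1 system.
K_v = lim_{s→0} s·G(s) = 8 / (9·19) = 8/171.

8/171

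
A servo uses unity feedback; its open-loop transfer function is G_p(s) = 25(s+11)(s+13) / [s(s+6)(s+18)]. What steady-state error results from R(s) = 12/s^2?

1296/3575

One free integrator in G_p(s): this is a type 1 system.
K_v = lim_{s→0} s·G_p(s) = 25·11·13 / (6·18) = 3575/108.
e_ss = 12/K_v = 12/(3575/108) = 1296/3575.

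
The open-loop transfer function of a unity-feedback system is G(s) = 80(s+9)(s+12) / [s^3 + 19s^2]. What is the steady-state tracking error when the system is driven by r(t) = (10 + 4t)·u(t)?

The denominator has no term below 19s^2 — 2 poles at s=0, type 2. By superposition:
  • 10: tracked with zero error.
  • 4t: tracked with zero error.
Total e_ss = 0.

0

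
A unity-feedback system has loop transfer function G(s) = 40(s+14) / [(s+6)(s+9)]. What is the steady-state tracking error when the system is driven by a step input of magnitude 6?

System type = 0 (no poles at s=0).
K_p = lim_{s→0} G(s) = 40·14 / (6·9) = 280/27.
e_ss = 6/(1 + K_p) = 6/(307/27) = 162/307.

162/307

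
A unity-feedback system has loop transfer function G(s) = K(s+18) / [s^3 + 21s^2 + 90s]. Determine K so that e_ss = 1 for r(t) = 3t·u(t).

15

Factoring s from the denominator leaves a polynomial with constant term 90, so the system is type 1.
K_v = lim_{s→0} s·G(s) = K·18 / 90 = 0.2·K.
e_ss = 3/K_v = 1 ⇒ K_v = 3 ⇒ K = 3/0.2 = 15.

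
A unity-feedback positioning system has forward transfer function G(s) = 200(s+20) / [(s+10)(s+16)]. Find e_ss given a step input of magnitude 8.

The open loop has no poles at the origin → type 0 system.
K_p = lim_{s→0} G(s) = 200·20 / (10·16) = 25.
e_ss = 8/(1 + K_p) = 8/26 = 4/13.

4/13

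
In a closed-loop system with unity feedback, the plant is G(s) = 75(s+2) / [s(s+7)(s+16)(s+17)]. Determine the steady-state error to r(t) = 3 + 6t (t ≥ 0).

System type = 1 (one pole at s=0). Treating each term separately:
  • 3: tracked with zero error.
  • 6t: e_ss = 6/K_v with K_v=75/952 → 76.16.
Total e_ss = 76.16.

76.16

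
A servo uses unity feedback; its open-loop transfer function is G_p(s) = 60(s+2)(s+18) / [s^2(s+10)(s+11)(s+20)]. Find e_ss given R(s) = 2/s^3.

55/27

The open loop has two poles at the origin → type 2 system.
K_a = lim_{s→0} s^2·G_p(s) = 60·2·18 / (10·11·20) = 54/55.
r(t) = t^2 gives R(s) = 2/s^3.
e_ss = 2/K_a = 2/(54/55) = 55/27.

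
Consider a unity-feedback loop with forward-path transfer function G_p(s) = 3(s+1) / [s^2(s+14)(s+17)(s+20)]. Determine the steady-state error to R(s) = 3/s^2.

0

The open loop has two poles at the origin → type 2 system.
K_v = ∞ for a type-2 system; e_ss to a ramp is zero.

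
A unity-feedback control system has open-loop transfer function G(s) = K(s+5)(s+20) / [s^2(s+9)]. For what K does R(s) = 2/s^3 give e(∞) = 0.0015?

The open loop has two poles at the origin → type 2 system.
K_a = lim_{s→0} s^2·G(s) = K·5·20 / (9) = (100/9)·K.
e_ss = 2/K_a = 0.0015 ⇒ K_a = 4000/3 ⇒ K = (4000/3)/(100/9) = 120.

120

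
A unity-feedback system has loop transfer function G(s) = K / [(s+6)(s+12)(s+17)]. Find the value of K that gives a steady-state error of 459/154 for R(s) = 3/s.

8

System type = 0 (no poles at s=0).
K_p = lim_{s→0} G(s) = K / (6·12·17) = (1/1224)·K.
e_ss = 3/(1 + K_p) = 459/154 ⇒ 1 + (1/1224)·K = 154/153 ⇒ K = 8.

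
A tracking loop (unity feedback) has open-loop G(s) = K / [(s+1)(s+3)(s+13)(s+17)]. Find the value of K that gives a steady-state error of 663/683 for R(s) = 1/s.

20

System type = 0 (no poles at s=0).
K_p = lim_{s→0} G(s) = K / (1·3·13·17) = (1/663)·K.
e_ss = 1/(1 + K_p) = 663/683 ⇒ 1 + (1/663)·K = 683/663 ⇒ K = 20.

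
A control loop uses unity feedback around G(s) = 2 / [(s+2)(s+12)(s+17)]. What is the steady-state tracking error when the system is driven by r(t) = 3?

The open loop has no poles at the origin → type 0 system.
K_p = lim_{s→0} G(s) = 2 / (2·12·17) = 1/204.
e_ss = 3/(1 + K_p) = 3/(205/204) = 612/205.

612/205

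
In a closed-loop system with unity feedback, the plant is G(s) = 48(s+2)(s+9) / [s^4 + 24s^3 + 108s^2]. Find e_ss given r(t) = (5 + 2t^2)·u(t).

0.5

Lowest-order denominator term is 108s^2, so the open loop has 2 poles at the origin → type 2 system. Taking each input component in turn:
  • 5: tracked with zero error.
  • 2t^2: e_ss = 4/K_a with K_a=8 → 0.5.
Total e_ss = 0.5.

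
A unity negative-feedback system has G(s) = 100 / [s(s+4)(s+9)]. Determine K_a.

0

One free integrator in G(s): this is a type 1 system.
K_a = lim_{s→0} s^2·G(s) = 0 (the extra factor of s kills the finite limit).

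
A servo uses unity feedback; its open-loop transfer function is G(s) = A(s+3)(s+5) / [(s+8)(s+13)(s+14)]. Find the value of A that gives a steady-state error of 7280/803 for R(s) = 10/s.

The open loop has no poles at the origin → type 0 system.
K_p = lim_{s→0} G(s) = A·3·5 / (8·13·14) = (15/1456)·A.
e_ss = 10/(1 + K_p) = 7280/803 ⇒ 1 + (15/1456)·A = 803/728 ⇒ A = 10.

10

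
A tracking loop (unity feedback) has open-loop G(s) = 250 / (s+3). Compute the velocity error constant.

0

The open loop has no poles at the origin → type 0 system.
K_v = lim_{s→0} s·G(s) = 0 (the extra factor of s kills the finite limit).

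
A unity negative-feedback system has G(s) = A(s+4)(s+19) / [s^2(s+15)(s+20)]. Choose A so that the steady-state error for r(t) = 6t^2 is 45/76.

System type = 2 (two poles at s=0).
K_a = lim_{s→0} s^2·G(s) = A·4·19 / (15·20) = (19/75)·A.
e_ss = 12/K_a = 45/76 ⇒ K_a = 304/15 ⇒ A = (304/15)/(19/75) = 80.

80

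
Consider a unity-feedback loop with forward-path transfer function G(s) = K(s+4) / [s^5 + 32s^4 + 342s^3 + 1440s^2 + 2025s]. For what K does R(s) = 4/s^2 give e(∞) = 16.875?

120

Factoring s from the denominator leaves a polynomial with constant term 2025, so the system is type 1.
K_v = lim_{s→0} s·G(s) = K·4 / 2025 = (4/2025)·K.
e_ss = 4/K_v = 16.875 ⇒ K_v = 32/135 ⇒ K = (32/135)/(4/2025) = 120.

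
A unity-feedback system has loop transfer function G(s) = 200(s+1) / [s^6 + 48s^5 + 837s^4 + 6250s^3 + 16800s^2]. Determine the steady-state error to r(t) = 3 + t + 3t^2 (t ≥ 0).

Factoring s^2 from the denominator leaves a polynomial with constant term 16800, so the system is type 2. Taking each input component in turn:
  • 3: tracked with zero error.
  • t: tracked with zero error.
  • 3t^2: e_ss = 6/K_a with K_a=1/84 → 504.
Total e_ss = 504.

504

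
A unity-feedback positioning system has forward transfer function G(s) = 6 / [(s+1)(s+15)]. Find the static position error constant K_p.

0.4

The open loop has no poles at the origin → type 0 system.
K_p = lim_{s→0} G(s) = 6 / (1·15) = 0.4.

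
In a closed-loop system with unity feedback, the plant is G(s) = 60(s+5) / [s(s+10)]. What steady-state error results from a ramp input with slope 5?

System type = 1 (one pole at s=0).
K_v = lim_{s→0} s·G(s) = 60·5 / (10) = 30.
e_ss = 5/K_v = 5/30 = 1/6.

1/6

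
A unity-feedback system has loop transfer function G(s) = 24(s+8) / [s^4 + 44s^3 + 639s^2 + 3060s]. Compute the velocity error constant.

The denominator has no term below 3060s — 1 pole at s=0, type 1.
K_v = lim_{s→0} s·G(s) = 24·8 / 3060 = 16/255.

16/255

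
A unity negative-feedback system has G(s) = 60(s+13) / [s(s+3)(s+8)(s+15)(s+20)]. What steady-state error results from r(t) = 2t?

240/13

One free integrator in G(s): this is a type 1 system.
K_v = lim_{s→0} s·G(s) = 60·13 / (3·8·15·20) = 13/120.
e_ss = 2/K_v = 2/(13/120) = 240/13.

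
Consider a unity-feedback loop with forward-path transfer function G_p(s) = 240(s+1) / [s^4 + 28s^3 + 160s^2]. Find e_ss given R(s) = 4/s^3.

8/3

Factoring s^2 from the denominator leaves a polynomial with constant term 160, so the system is type 2.
K_a = lim_{s→0} s^2·G_p(s) = 240·1 / 160 = 1.5.
r(t) = 2t^2 gives R(s) = 4/s^3.
e_ss = 4/K_a = 4/1.5 = 8/3.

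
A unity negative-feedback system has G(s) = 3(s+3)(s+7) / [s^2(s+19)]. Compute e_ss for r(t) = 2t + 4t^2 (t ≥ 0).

Two free integrators in G(s): this is a type 2 system. Treating each term separately:
  • 2t: tracked with zero error.
  • 4t^2: e_ss = 8/K_a with K_a=63/19 → 152/63.
Total e_ss = 152/63.

152/63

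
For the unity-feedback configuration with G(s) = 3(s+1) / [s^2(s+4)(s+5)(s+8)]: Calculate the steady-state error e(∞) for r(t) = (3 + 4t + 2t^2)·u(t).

G(s) has two factors of s in the denominator, so the system is type 2. By superposition:
  • 3: tracked with zero error.
  • 4t: tracked with zero error.
  • 2t^2: e_ss = 4/K_a with K_a=3/160 → 640/3.
Total e_ss = 640/3.

640/3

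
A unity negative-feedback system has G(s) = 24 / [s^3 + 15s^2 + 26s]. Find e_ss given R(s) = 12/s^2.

13

The denominator has no term below 26s — 1 pole at s=0, type 1.
K_v = lim_{s→0} s·G(s) = 24 / 26 = 12/13.
e_ss = 12/K_v = 12/(12/13) = 13.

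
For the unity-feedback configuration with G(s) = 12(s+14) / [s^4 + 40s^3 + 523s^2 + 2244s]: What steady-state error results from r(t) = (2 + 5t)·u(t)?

935/14

The denominator has no term below 2244s — 1 pole at s=0, type 1. Taking each input component in turn:
  • 2: tracked with zero error.
  • 5t: e_ss = 5/K_v with K_v=14/187 → 935/14.
Total e_ss = 935/14.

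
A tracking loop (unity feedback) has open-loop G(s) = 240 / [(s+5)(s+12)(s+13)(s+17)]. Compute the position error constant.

No free integrators in G(s): this is a type 0 system.
K_p = lim_{s→0} G(s) = 240 / (5·12·13·17) = 4/221.

4/221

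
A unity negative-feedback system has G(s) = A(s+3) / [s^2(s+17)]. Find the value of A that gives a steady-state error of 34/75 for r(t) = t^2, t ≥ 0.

25

The open loop has two poles at the origin → type 2 system.
K_a = lim_{s→0} s^2·G(s) = A·3 / (17) = (3/17)·A.
e_ss = 2/K_a = 34/75 ⇒ K_a = 75/17 ⇒ A = (75/17)/(3/17) = 25.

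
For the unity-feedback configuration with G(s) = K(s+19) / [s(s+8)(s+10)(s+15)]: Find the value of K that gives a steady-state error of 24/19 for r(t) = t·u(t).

System type = 1 (one pole at s=0).
K_v = lim_{s→0} s·G(s) = K·19 / (8·10·15) = (19/1200)·K.
e_ss = 1/K_v = 24/19 ⇒ K_v = 19/24 ⇒ K = (19/24)/(19/1200) = 50.

50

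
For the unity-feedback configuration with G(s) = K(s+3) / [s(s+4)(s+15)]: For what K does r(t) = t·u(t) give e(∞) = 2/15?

System type = 1 (one pole at s=0).
K_v = lim_{s→0} s·G(s) = K·3 / (4·15) = 0.05·K.
e_ss = 1/K_v = 2/15 ⇒ K_v = 7.5 ⇒ K = 7.5/0.05 = 150.

150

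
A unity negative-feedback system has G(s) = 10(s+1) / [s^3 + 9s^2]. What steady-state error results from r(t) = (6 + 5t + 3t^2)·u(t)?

Lowest-order denominator term is 9s^2, so the open loop has 2 poles at the origin → type 2 system. By superposition:
  • 6: tracked with zero error.
  • 5t: tracked with zero error.
  • 3t^2: e_ss = 6/K_a with K_a=10/9 → 5.4.
Total e_ss = 5.4.

5.4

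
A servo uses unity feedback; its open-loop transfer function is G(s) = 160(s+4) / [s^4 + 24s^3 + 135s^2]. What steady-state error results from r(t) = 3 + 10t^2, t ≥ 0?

Lowest-order denominator term is 135s^2, so the open loop has 2 poles at the origin → type 2 system. By superposition:
  • 3: tracked with zero error.
  • 10t^2: e_ss = 20/K_a with K_a=128/27 → 135/32.
Total e_ss = 135/32.

135/32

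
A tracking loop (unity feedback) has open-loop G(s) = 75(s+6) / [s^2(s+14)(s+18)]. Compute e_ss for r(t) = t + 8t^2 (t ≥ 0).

System type = 2 (two poles at s=0). Treating each term separately:
  • t: tracked with zero error.
  • 8t^2: e_ss = 16/K_a with K_a=25/14 → 8.96.
Total e_ss = 8.96.

8.96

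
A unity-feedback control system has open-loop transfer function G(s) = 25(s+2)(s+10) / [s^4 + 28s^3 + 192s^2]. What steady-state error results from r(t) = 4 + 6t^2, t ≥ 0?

4.608

The denominator has no term below 192s^2 — 2 poles at s=0, type 2. Taking each input component in turn:
  • 4: tracked with zero error.
  • 6t^2: e_ss = 12/K_a with K_a=125/48 → 4.608.
Total e_ss = 4.608.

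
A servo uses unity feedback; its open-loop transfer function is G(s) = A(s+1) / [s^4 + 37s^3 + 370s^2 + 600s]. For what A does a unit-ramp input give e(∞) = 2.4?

The denominator has no term below 600s — 1 pole at s=0, type 1.
K_v = lim_{s→0} s·G(s) = A·1 / 600 = (1/600)·A.
e_ss = 1/K_v = 2.4 ⇒ K_v = 5/12 ⇒ A = (5/12)/(1/600) = 250.

250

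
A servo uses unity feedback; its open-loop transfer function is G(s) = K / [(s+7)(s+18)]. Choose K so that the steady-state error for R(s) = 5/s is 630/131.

G(s) has no factors of s in the denominator, so the system is type 0.
K_p = lim_{s→0} G(s) = K / (7·18) = (1/126)·K.
e_ss = 5/(1 + K_p) = 630/131 ⇒ 1 + (1/126)·K = 131/126 ⇒ K = 5.

5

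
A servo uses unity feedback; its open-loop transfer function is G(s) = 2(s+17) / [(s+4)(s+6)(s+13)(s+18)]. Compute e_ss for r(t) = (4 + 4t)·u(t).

infinity

System type = 0 (no poles at s=0). Taking each input component in turn:
  • 4: e_ss = 4/(1+K_p) with K_p=17/2808 → 11232/2825.
  • 4t: a type-0 system cannot track it, e_ss → ∞.
The unbounded component dominates.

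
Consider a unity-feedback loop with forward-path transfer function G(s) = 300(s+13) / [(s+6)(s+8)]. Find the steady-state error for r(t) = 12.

System type = 0 (no poles at s=0).
K_p = lim_{s→0} G(s) = 300·13 / (6·8) = 81.25.
e_ss = 12/(1 + K_p) = 12/82.25 = 48/329.

48/329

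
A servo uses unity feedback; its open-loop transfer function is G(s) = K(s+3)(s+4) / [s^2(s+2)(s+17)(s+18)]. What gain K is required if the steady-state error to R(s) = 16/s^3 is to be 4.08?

200

G(s) has two factors of s in the denominator, so the system is type 2.
K_a = lim_{s→0} s^2·G(s) = K·3·4 / (2·17·18) = (1/51)·K.
e_ss = 16/K_a = 4.08 ⇒ K_a = 200/51 ⇒ K = (200/51)/(1/51) = 200.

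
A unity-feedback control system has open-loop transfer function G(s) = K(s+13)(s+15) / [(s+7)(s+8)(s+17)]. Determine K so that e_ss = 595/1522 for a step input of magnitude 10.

System type = 0 (no poles at s=0).
K_p = lim_{s→0} G(s) = K·13·15 / (7·8·17) = (195/952)·K.
e_ss = 10/(1 + K_p) = 595/1522 ⇒ 1 + (195/952)·K = 3044/119 ⇒ K = 120.

120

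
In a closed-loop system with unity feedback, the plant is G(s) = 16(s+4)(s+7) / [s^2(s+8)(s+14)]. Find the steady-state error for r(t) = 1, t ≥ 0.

0

G(s) has two factors of s in the denominator, so the system is type 2.
A type-2 system has K_p = ∞, so it tracks a step input with zero steady-state error.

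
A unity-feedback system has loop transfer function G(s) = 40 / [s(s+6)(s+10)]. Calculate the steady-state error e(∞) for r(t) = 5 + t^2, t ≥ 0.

infinity

System type = 1 (one pole at s=0). By superposition:
  • 5: tracked with zero error.
  • t^2: a type-1 system cannot track it, e_ss → ∞.
The unbounded component dominates.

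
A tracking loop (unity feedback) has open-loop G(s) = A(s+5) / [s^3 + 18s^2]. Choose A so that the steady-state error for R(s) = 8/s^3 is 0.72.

The denominator has no term below 18s^2 — 2 poles at s=0, type 2.
K_a = lim_{s→0} s^2·G(s) = A·5 / 18 = (5/18)·A.
e_ss = 8/K_a = 0.72 ⇒ K_a = 100/9 ⇒ A = (100/9)/(5/18) = 40.

40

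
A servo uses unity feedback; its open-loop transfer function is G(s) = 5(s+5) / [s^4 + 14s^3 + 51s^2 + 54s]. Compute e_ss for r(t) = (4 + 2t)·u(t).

The denominator has no term below 54s — 1 pole at s=0, type 1. Taking each input component in turn:
  • 4: tracked with zero error.
  • 2t: e_ss = 2/K_v with K_v=25/54 → 4.32.
Total e_ss = 4.32.

4.32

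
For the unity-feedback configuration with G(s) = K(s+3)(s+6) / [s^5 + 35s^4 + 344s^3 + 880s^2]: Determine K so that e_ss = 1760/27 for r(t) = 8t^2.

12

Factoring s^2 from the denominator leaves a polynomial with constant term 880, so the system is type 2.
K_a = lim_{s→0} s^2·G(s) = K·3·6 / 880 = (9/440)·K.
e_ss = 16/K_a = 1760/27 ⇒ K_a = 27/110 ⇒ K = (27/110)/(9/440) = 12.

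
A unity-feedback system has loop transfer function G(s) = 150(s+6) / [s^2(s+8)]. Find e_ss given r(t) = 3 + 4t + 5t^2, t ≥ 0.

Two free integrators in G(s): this is a type 2 system. By superposition:
  • 3: tracked with zero error.
  • 4t: tracked with zero error.
  • 5t^2: e_ss = 10/K_a with K_a=112.5 → 4/45.
Total e_ss = 4/45.

4/45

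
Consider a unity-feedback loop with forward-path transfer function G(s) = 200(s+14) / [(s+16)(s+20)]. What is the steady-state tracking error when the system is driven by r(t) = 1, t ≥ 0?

G(s) has no factors of s in the denominator, so the system is type 0.
K_p = lim_{s→0} G(s) = 200·14 / (16·20) = 8.75.
e_ss = 1/(1 + K_p) = 1/9.75 = 4/39.

4/39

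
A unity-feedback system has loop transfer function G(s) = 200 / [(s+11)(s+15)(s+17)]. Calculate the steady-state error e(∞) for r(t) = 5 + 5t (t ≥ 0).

infinity

G(s) has no factors of s in the denominator, so the system is type 0. Taking each input component in turn:
  • 5: e_ss = 5/(1+K_p) with K_p=40/561 → 2805/601.
  • 5t: a type-0 system cannot track it, e_ss → ∞.
The unbounded component dominates.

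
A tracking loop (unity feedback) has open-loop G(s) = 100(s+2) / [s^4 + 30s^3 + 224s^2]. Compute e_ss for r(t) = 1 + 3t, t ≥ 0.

0

Factoring s^2 from the denominator leaves a polynomial with constant term 224, so the system is type 2. Taking each input component in turn:
  • 1: tracked with zero error.
  • 3t: tracked with zero error.
Total e_ss = 0.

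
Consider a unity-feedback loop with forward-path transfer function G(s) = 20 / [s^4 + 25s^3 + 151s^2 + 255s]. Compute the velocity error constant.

Lowest-order denominator term is 255s, so the open loop has 1 pole at the origin → type 1 system.
K_v = lim_{s→0} s·G(s) = 20 / 255 = 4/51.

4/51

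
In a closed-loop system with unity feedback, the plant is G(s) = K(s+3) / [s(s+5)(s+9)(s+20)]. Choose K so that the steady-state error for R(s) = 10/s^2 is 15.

200

One free integrator in G(s): this is a type 1 system.
K_v = lim_{s→0} s·G(s) = K·3 / (5·9·20) = (1/300)·K.
e_ss = 10/K_v = 15 ⇒ K_v = 2/3 ⇒ K = (2/3)/(1/300) = 200.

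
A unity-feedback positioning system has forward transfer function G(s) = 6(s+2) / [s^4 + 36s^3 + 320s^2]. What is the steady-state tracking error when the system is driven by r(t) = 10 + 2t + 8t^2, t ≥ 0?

The denominator has no term below 320s^2 — 2 poles at s=0, type 2. Taking each input component in turn:
  • 10: tracked with zero error.
  • 2t: tracked with zero error.
  • 8t^2: e_ss = 16/K_a with K_a=0.0375 → 1280/3.
Total e_ss = 1280/3.

1280/3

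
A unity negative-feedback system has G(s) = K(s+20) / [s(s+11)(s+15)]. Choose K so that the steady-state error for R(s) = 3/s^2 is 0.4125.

System type = 1 (one pole at s=0).
K_v = lim_{s→0} s·G(s) = K·20 / (11·15) = (4/33)·K.
e_ss = 3/K_v = 0.4125 ⇒ K_v = 80/11 ⇒ K = (80/11)/(4/33) = 60.

60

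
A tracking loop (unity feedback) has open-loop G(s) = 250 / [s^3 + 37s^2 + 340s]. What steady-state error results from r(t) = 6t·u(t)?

8.16

Lowest-order denominator term is 340s, so the open loop has 1 pole at the origin → type 1 system.
K_v = lim_{s→0} s·G(s) = 250 / 340 = 25/34.
e_ss = 6/K_v = 6/(25/34) = 8.16.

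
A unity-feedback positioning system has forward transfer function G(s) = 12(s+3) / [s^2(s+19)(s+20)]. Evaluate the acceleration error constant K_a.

9/95

G(s) has two factors of s in the denominator, so the system is type 2.
K_a = lim_{s→0} s^2·G(s) = 12·3 / (19·20) = 9/95.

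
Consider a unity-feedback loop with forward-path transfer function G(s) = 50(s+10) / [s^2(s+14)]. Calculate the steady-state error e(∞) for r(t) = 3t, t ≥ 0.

0

The open loop has two poles at the origin → type 2 system.
A type-2 system has K_v = ∞, so it tracks a ramp input with zero steady-state error.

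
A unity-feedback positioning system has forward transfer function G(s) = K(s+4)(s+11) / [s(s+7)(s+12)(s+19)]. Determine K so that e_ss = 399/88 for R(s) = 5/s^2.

The open loop has one pole at the origin → type 1 system.
K_v = lim_{s→0} s·G(s) = K·4·11 / (7·12·19) = (11/399)·K.
e_ss = 5/K_v = 399/88 ⇒ K_v = 440/399 ⇒ K = (440/399)/(11/399) = 40.

40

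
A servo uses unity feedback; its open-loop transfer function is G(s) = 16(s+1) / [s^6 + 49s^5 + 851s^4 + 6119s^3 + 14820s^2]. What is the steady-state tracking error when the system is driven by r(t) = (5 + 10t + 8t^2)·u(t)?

14820

The denominator has no term below 14820s^2 — 2 poles at s=0, type 2. Treating each term separately:
  • 5: tracked with zero error.
  • 10t: tracked with zero error.
  • 8t^2: e_ss = 16/K_a with K_a=4/3705 → 14820.
Total e_ss = 14820.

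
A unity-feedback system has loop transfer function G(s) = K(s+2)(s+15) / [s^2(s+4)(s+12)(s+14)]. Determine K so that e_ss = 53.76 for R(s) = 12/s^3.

The open loop has two poles at the origin → type 2 system.
K_a = lim_{s→0} s^2·G(s) = K·2·15 / (4·12·14) = (5/112)·K.
e_ss = 12/K_a = 53.76 ⇒ K_a = 25/112 ⇒ K = (25/112)/(5/112) = 5.

5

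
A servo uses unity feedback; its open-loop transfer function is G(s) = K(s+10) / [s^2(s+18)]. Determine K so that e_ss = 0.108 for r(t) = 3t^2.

100

The open loop has two poles at the origin → type 2 system.
K_a = lim_{s→0} s^2·G(s) = K·10 / (18) = (5/9)·K.
e_ss = 6/K_a = 0.108 ⇒ K_a = 500/9 ⇒ K = (500/9)/(5/9) = 100.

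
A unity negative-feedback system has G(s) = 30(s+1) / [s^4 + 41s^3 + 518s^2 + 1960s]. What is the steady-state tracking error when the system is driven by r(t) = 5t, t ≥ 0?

Factoring s from the denominator leaves a polynomial with constant term 1960, so the system is type 1.
K_v = lim_{s→0} s·G(s) = 30·1 / 1960 = 3/196.
e_ss = 5/K_v = 5/(3/196) = 980/3.

980/3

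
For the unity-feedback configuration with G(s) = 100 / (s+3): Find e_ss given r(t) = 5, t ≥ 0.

No free integrators in G(s): this is a type 0 system.
K_p = lim_{s→0} G(s) = 100 / (3) = 100/3.
e_ss = 5/(1 + K_p) = 5/(103/3) = 15/103.

15/103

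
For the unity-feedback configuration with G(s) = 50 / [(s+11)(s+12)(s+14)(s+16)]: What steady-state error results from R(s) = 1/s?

G(s) has no factors of s in the denominator, so the system is type 0.
K_p = lim_{s→0} G(s) = 50 / (11·12·14·16) = 25/14784.
e_ss = 1/(1 + K_p) = 1/(14809/14784) = 14784/14809.

14784/14809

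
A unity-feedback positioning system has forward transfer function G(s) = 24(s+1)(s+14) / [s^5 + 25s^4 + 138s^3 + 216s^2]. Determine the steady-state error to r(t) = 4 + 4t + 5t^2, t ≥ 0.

Lowest-order denominator term is 216s^2, so the open loop has 2 poles at the origin → type 2 system. Treating each term separately:
  • 4: tracked with zero error.
  • 4t: tracked with zero error.
  • 5t^2: e_ss = 10/K_a with K_a=14/9 → 45/7.
Total e_ss = 45/7.

45/7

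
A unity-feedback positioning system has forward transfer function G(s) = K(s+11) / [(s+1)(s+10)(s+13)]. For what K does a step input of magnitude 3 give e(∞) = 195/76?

G(s) has no factors of s in the denominator, so the system is type 0.
K_p = lim_{s→0} G(s) = K·11 / (1·10·13) = (11/130)·K.
e_ss = 3/(1 + K_p) = 195/76 ⇒ 1 + (11/130)·K = 76/65 ⇒ K = 2.

2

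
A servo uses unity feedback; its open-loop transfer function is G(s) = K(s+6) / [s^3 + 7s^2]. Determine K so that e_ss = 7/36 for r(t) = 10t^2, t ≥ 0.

Lowest-order denominator term is 7s^2, so the open loop has 2 poles at the origin → type 2 system.
K_a = lim_{s→0} s^2·G(s) = K·6 / 7 = (6/7)·K.
e_ss = 20/K_a = 7/36 ⇒ K_a = 720/7 ⇒ K = (720/7)/(6/7) = 120.

120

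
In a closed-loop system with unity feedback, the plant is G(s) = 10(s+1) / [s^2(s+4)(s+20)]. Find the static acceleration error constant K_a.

G(s) has two factors of s in the denominator, so the system is type 2.
K_a = lim_{s→0} s^2·G(s) = 10·1 / (4·20) = 0.125.

0.125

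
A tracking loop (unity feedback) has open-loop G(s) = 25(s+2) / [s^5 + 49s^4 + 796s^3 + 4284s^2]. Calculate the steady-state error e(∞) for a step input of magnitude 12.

0

Factoring s^2 from the denominator leaves a polynomial with constant term 4284, so the system is type 2.
A type-2 system has K_p = ∞, so it tracks a step input with zero steady-state error.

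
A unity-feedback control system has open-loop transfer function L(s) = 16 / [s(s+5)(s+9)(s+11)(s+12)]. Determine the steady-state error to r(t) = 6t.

2227.5

System type = 1 (one pole at s=0).
K_v = lim_{s→0} s·L(s) = 16 / (5·9·11·12) = 4/1485.
e_ss = 6/K_v = 6/(4/1485) = 2227.5.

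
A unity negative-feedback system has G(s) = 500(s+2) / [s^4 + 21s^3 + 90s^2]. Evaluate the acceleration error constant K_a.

Factoring s^2 from the denominator leaves a polynomial with constant term 90, so the system is type 2.
K_a = lim_{s→0} s^2·G(s) = 500·2 / 90 = 100/9.

100/9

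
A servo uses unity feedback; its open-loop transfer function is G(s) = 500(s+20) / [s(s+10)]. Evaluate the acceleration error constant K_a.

0

The open loop has one pole at the origin → type 1 system.
K_a = lim_{s→0} s^2·G(s) = 0 (the extra factor of s kills the finite limit).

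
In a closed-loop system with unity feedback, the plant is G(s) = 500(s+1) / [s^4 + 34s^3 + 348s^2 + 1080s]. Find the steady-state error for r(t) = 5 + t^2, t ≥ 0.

Lowest-order denominator term is 1080s, so the open loop has 1 pole at the origin → type 1 system. By superposition:
  • 5: tracked with zero error.
  • t^2: a type-1 system cannot track it, e_ss → ∞.
The unbounded component dominates.

infinity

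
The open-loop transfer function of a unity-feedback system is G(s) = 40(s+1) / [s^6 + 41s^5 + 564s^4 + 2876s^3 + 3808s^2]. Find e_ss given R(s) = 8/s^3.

The denominator has no term below 3808s^2 — 2 poles at s=0, type 2.
K_a = lim_{s→0} s^2·G(s) = 40·1 / 3808 = 5/476.
r(t) = 4t^2 gives R(s) = 8/s^3.
e_ss = 8/K_a = 8/(5/476) = 761.6.

761.6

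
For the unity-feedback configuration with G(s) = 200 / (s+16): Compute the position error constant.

12.5

System type = 0 (no poles at s=0).
K_p = lim_{s→0} G(s) = 200 / (16) = 12.5.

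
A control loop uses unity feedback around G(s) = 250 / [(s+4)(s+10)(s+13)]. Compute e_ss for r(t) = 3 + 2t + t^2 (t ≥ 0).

infinity

System type = 0 (no poles at s=0). Taking each input component in turn:
  • 3: e_ss = 3/(1+K_p) with K_p=25/52 → 156/77.
  • 2t: a type-0 system cannot track it, e_ss → ∞.
  • t^2: a type-0 system cannot track it, e_ss → ∞.
The unbounded component dominates.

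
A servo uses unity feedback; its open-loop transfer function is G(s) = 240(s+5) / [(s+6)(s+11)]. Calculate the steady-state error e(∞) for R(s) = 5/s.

System type = 0 (no poles at s=0).
K_p = lim_{s→0} G(s) = 240·5 / (6·11) = 200/11.
e_ss = 5/(1 + K_p) = 5/(211/11) = 55/211.

55/211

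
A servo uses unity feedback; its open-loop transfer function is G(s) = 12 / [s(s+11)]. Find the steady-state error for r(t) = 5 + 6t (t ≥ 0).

One free integrator in G(s): this is a type 1 system. Taking each input component in turn:
  • 5: tracked with zero error.
  • 6t: e_ss = 6/K_v with K_v=12/11 → 5.5.
Total e_ss = 5.5.

5.5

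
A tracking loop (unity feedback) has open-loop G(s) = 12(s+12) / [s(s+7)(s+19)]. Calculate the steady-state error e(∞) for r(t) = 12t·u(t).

The open loop has one pole at the origin → type 1 system.
K_v = lim_{s→0} s·G(s) = 12·12 / (7·19) = 144/133.
e_ss = 12/K_v = 12/(144/133) = 133/12.

133/12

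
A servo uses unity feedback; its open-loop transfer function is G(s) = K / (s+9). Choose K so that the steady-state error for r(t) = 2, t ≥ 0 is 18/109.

No free integrators in G(s): this is a type 0 system.
K_p = lim_{s→0} G(s) = K / (9) = (1/9)·K.
e_ss = 2/(1 + K_p) = 18/109 ⇒ 1 + (1/9)·K = 109/9 ⇒ K = 100.

100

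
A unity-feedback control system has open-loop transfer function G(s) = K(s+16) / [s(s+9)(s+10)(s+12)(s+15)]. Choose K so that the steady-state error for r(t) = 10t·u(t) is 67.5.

The open loop has one pole at the origin → type 1 system.
K_v = lim_{s→0} s·G(s) = K·16 / (9·10·12·15) = (2/2025)·K.
e_ss = 10/K_v = 67.5 ⇒ K_v = 4/27 ⇒ K = (4/27)/(2/2025) = 150.

150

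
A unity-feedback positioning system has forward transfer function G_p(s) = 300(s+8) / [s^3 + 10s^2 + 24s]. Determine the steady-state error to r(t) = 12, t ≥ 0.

Lowest-order denominator term is 24s, so the open loop has 1 pole at the origin → type 1 system.
A type-1 system has K_p = ∞, so it tracks a step input with zero steady-state error.

0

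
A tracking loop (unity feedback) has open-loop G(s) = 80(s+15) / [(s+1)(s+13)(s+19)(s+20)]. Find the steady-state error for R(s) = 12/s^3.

infinity

No free integrators in G(s): this is a type 0 system.
For a type-0 system K_a = 0, so e_ss to a parabolic input is unbounded.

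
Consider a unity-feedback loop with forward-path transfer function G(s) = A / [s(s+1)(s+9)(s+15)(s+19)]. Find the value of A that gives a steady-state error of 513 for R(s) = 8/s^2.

40

G(s) has one factor of s in the denominator, so the system is type 1.
K_v = lim_{s→0} s·G(s) = A / (1·9·15·19) = (1/2565)·A.
e_ss = 8/K_v = 513 ⇒ K_v = 8/513 ⇒ A = (8/513)/(1/2565) = 40.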